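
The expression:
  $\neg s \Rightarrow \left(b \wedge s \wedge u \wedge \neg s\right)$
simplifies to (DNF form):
$s$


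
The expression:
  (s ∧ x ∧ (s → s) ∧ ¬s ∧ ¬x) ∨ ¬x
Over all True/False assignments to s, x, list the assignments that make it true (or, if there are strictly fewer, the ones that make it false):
is true only for:
  s=False, x=False;
  s=True, x=False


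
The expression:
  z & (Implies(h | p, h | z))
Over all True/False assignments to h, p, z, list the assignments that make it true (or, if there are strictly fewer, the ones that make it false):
is true only for:
  h=False, p=False, z=True;
  h=False, p=True, z=True;
  h=True, p=False, z=True;
  h=True, p=True, z=True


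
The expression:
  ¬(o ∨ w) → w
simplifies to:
o ∨ w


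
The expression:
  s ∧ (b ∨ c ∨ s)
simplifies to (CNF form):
s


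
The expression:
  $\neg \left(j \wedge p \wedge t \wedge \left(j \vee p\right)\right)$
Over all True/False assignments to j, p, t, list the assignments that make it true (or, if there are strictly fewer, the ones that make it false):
is false only for:
  j=True, p=True, t=True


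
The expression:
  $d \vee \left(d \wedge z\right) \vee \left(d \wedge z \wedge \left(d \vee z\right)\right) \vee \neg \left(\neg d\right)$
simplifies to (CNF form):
$d$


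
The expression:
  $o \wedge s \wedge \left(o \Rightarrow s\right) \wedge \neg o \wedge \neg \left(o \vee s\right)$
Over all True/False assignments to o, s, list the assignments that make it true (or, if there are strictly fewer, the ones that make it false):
is never true.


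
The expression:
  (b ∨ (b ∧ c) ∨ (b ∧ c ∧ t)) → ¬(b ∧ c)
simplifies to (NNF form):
¬b ∨ ¬c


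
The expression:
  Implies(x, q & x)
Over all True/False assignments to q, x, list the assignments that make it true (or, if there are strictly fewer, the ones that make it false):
is false only for:
  q=False, x=True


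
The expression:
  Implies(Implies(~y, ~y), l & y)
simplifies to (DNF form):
l & y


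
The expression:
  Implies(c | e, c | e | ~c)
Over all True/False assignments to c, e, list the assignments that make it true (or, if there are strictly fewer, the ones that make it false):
is always true.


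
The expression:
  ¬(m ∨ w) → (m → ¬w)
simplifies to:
True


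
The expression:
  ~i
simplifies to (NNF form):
~i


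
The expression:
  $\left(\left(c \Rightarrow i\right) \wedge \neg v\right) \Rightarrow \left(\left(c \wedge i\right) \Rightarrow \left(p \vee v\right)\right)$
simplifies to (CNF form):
$p \vee v \vee \neg c \vee \neg i$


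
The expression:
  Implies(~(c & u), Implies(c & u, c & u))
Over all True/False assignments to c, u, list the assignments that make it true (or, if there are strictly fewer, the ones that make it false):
is always true.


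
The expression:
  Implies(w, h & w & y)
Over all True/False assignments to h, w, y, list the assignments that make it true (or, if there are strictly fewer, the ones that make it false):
is false only for:
  h=False, w=True, y=False;
  h=False, w=True, y=True;
  h=True, w=True, y=False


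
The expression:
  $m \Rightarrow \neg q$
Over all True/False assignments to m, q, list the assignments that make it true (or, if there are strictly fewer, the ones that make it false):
is false only for:
  m=True, q=True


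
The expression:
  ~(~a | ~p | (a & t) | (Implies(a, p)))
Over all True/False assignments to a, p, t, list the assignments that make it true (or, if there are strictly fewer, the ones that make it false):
is never true.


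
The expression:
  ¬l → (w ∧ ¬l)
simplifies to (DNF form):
l ∨ w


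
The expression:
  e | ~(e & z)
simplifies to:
True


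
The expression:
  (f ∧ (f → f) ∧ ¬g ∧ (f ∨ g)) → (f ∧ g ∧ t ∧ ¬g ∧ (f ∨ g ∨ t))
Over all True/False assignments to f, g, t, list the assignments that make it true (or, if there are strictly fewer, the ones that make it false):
is false only for:
  f=True, g=False, t=False;
  f=True, g=False, t=True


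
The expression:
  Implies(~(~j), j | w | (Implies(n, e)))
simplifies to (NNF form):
True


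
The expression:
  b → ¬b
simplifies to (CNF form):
¬b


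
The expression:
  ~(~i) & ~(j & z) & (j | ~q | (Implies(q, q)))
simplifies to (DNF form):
(i & ~j) | (i & ~z)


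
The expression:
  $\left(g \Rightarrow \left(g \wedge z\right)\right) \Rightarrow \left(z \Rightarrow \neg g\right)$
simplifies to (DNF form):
$\neg g \vee \neg z$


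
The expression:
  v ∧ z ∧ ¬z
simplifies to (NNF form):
False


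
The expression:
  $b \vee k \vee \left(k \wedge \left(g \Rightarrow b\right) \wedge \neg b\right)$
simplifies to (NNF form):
$b \vee k$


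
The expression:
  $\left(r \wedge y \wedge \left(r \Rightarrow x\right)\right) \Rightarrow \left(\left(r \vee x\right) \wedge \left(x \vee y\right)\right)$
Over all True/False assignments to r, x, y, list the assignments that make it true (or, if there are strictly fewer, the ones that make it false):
is always true.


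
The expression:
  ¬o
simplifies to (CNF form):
¬o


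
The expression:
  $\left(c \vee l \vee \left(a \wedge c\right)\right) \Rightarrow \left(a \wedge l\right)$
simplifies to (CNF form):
$\left(a \vee \neg l\right) \wedge \left(l \vee \neg c\right)$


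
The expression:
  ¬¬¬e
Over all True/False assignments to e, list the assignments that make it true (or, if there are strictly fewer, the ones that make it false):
is true only for:
  e=False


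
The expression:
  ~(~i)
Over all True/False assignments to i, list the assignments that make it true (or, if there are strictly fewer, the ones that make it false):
is true only for:
  i=True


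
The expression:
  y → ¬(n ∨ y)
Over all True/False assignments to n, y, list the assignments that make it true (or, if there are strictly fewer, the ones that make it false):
is true only for:
  n=False, y=False;
  n=True, y=False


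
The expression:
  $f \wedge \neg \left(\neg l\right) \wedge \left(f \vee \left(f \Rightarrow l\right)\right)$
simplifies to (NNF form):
$f \wedge l$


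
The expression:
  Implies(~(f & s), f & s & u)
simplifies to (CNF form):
f & s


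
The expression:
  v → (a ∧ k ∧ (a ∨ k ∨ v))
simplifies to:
(a ∧ k) ∨ ¬v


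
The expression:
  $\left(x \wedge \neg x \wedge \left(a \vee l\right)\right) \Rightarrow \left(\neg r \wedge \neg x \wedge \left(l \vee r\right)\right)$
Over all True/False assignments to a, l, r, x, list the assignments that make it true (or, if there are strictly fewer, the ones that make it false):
is always true.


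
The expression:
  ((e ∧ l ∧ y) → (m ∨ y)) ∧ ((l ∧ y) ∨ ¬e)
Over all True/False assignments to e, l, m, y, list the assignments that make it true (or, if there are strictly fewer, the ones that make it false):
is false only for:
  e=True, l=False, m=False, y=False;
  e=True, l=False, m=False, y=True;
  e=True, l=False, m=True, y=False;
  e=True, l=False, m=True, y=True;
  e=True, l=True, m=False, y=False;
  e=True, l=True, m=True, y=False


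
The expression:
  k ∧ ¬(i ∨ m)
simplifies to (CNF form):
k ∧ ¬i ∧ ¬m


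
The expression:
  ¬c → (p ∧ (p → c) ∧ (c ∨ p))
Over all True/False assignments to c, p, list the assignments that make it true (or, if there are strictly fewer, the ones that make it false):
is true only for:
  c=True, p=False;
  c=True, p=True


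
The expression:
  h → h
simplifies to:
True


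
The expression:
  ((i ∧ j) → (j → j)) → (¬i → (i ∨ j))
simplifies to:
i ∨ j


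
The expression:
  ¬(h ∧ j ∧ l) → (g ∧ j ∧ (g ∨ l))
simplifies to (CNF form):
j ∧ (g ∨ h) ∧ (g ∨ l)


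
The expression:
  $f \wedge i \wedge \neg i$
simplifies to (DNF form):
$\text{False}$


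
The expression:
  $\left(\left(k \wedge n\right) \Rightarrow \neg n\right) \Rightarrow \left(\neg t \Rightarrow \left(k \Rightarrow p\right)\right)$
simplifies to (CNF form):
$n \vee p \vee t \vee \neg k$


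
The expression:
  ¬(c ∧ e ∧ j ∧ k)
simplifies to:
¬c ∨ ¬e ∨ ¬j ∨ ¬k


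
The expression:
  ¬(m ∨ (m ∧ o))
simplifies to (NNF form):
¬m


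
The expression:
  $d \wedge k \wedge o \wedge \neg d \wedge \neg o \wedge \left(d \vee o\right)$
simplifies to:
$\text{False}$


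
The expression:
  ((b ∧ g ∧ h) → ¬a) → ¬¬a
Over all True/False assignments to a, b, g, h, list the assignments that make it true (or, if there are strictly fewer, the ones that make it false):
is true only for:
  a=True, b=False, g=False, h=False;
  a=True, b=False, g=False, h=True;
  a=True, b=False, g=True, h=False;
  a=True, b=False, g=True, h=True;
  a=True, b=True, g=False, h=False;
  a=True, b=True, g=False, h=True;
  a=True, b=True, g=True, h=False;
  a=True, b=True, g=True, h=True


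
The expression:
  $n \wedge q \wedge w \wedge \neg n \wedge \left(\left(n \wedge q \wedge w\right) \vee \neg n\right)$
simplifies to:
$\text{False}$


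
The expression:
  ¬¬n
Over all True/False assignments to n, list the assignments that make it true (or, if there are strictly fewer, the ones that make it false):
is true only for:
  n=True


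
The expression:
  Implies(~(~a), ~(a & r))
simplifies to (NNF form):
~a | ~r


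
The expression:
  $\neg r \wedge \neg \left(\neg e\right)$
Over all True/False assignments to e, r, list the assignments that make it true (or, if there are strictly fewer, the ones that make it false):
is true only for:
  e=True, r=False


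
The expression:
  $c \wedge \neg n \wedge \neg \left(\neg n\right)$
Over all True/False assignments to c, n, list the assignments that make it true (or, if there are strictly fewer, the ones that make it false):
is never true.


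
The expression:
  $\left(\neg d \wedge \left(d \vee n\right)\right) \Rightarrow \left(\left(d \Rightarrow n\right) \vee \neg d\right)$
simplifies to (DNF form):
$\text{True}$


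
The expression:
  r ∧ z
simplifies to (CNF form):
r ∧ z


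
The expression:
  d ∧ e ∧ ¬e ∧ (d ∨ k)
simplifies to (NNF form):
False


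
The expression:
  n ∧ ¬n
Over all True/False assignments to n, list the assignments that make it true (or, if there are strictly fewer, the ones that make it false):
is never true.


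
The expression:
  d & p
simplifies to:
d & p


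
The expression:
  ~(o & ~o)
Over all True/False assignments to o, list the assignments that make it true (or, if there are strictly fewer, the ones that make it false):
is always true.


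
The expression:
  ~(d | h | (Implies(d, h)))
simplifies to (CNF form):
False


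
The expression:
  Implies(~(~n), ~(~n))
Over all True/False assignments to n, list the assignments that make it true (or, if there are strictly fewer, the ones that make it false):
is always true.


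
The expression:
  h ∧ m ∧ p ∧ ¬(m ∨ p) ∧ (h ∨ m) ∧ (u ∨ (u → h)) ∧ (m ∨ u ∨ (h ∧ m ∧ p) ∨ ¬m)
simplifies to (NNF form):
False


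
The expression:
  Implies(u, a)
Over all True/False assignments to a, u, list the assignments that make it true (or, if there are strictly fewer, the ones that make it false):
is false only for:
  a=False, u=True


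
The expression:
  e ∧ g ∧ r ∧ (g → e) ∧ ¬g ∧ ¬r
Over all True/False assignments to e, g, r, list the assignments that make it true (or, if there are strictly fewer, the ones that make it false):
is never true.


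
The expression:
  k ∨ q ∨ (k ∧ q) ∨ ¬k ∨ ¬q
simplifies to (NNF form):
True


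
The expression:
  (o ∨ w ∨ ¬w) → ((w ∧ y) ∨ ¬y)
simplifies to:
w ∨ ¬y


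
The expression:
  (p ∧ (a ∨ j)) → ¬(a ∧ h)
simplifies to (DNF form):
¬a ∨ ¬h ∨ ¬p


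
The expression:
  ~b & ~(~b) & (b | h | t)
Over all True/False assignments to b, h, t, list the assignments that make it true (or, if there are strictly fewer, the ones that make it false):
is never true.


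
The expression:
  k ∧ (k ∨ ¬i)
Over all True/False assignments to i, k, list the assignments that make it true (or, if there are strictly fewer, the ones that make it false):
is true only for:
  i=False, k=True;
  i=True, k=True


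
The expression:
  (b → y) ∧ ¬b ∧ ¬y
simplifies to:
¬b ∧ ¬y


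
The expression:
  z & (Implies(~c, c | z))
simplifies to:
z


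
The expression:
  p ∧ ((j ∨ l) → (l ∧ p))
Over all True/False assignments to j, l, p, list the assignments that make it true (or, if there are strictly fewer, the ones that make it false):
is true only for:
  j=False, l=False, p=True;
  j=False, l=True, p=True;
  j=True, l=True, p=True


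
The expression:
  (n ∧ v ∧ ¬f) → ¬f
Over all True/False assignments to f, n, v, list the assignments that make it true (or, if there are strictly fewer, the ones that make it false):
is always true.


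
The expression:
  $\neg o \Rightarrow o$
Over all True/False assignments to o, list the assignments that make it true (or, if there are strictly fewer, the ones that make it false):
is true only for:
  o=True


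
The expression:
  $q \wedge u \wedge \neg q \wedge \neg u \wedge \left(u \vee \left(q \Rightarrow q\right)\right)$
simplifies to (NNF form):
$\text{False}$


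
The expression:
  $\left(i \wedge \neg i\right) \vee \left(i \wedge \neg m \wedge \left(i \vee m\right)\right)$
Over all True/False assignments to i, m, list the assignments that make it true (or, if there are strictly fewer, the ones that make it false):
is true only for:
  i=True, m=False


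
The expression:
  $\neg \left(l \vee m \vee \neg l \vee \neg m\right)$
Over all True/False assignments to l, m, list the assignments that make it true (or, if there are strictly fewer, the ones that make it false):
is never true.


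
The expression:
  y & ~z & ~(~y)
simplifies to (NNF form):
y & ~z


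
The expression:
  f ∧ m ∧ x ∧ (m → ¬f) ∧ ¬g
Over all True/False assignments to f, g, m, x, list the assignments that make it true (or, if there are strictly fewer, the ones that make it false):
is never true.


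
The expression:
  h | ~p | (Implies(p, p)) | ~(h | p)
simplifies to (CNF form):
True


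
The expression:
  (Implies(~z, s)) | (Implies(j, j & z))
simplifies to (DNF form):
s | z | ~j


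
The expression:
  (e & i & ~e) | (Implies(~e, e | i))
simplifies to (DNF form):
e | i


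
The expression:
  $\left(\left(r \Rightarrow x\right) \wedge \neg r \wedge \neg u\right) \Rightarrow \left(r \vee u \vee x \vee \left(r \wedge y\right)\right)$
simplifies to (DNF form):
$r \vee u \vee x$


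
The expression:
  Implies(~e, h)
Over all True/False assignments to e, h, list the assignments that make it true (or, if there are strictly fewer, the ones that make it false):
is false only for:
  e=False, h=False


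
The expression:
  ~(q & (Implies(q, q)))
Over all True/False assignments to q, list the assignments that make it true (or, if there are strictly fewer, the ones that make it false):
is true only for:
  q=False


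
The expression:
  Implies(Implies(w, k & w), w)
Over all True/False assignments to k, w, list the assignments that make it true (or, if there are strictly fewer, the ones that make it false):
is true only for:
  k=False, w=True;
  k=True, w=True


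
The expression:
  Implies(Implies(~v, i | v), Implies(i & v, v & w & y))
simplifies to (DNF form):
~i | ~v | (w & y)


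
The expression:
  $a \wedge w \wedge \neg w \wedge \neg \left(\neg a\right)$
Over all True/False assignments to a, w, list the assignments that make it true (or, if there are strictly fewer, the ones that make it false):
is never true.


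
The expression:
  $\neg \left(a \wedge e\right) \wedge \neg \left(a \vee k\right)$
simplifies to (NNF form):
$\neg a \wedge \neg k$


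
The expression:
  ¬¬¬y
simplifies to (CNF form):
¬y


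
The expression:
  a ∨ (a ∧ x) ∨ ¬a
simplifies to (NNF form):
True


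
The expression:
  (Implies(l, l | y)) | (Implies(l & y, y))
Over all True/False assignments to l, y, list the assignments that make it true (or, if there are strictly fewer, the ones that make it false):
is always true.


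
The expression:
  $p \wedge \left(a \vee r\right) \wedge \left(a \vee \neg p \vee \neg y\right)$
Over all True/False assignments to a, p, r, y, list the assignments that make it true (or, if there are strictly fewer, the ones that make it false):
is true only for:
  a=False, p=True, r=True, y=False;
  a=True, p=True, r=False, y=False;
  a=True, p=True, r=False, y=True;
  a=True, p=True, r=True, y=False;
  a=True, p=True, r=True, y=True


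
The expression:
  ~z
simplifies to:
~z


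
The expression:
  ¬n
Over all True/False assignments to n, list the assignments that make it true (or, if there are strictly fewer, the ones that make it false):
is true only for:
  n=False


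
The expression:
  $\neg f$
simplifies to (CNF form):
$\neg f$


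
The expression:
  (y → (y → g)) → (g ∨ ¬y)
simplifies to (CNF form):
True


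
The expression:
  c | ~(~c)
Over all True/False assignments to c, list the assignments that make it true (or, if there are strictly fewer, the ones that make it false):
is true only for:
  c=True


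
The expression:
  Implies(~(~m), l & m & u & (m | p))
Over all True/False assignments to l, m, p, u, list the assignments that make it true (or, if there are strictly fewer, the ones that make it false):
is false only for:
  l=False, m=True, p=False, u=False;
  l=False, m=True, p=False, u=True;
  l=False, m=True, p=True, u=False;
  l=False, m=True, p=True, u=True;
  l=True, m=True, p=False, u=False;
  l=True, m=True, p=True, u=False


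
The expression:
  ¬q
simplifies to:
¬q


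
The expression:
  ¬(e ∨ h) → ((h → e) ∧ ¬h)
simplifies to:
True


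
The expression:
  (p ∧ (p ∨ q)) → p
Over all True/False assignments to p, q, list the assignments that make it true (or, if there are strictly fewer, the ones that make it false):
is always true.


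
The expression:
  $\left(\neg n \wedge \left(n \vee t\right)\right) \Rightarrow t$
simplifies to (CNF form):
$\text{True}$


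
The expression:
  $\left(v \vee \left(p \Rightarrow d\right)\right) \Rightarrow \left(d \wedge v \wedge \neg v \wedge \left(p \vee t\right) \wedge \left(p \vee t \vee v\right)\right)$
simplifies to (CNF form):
$p \wedge \neg d \wedge \neg v$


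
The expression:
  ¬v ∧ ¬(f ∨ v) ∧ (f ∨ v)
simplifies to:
False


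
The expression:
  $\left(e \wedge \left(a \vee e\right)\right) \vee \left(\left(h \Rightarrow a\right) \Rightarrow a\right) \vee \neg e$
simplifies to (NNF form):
$\text{True}$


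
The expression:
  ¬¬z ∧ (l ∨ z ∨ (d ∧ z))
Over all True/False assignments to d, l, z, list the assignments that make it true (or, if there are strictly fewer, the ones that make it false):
is true only for:
  d=False, l=False, z=True;
  d=False, l=True, z=True;
  d=True, l=False, z=True;
  d=True, l=True, z=True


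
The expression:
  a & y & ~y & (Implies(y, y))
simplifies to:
False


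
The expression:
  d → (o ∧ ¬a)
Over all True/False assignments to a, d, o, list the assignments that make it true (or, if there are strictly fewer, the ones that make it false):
is false only for:
  a=False, d=True, o=False;
  a=True, d=True, o=False;
  a=True, d=True, o=True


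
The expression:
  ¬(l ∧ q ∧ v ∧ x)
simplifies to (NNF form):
¬l ∨ ¬q ∨ ¬v ∨ ¬x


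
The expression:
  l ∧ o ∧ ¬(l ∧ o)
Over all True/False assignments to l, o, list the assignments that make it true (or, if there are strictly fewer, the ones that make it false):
is never true.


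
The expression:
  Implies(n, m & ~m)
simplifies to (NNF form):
~n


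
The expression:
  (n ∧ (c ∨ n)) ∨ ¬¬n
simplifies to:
n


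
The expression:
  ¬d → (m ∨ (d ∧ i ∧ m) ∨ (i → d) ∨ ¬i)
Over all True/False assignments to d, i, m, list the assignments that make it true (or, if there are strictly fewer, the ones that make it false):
is false only for:
  d=False, i=True, m=False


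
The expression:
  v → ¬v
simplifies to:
¬v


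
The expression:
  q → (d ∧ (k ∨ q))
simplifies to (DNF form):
d ∨ ¬q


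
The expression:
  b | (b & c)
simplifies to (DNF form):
b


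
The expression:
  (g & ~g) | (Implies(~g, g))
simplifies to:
g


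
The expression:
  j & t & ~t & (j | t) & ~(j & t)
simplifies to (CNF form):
False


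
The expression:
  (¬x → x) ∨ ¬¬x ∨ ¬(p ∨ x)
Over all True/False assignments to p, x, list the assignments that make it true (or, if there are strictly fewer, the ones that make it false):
is false only for:
  p=True, x=False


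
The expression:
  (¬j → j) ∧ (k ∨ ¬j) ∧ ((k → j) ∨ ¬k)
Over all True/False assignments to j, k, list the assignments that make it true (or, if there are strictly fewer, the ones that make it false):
is true only for:
  j=True, k=True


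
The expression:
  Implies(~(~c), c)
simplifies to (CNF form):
True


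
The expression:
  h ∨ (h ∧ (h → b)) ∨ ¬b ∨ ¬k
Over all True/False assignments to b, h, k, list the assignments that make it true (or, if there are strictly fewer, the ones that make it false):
is false only for:
  b=True, h=False, k=True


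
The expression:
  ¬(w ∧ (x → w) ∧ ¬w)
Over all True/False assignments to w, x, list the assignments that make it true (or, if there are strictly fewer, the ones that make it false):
is always true.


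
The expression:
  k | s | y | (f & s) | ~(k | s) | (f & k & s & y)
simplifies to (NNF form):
True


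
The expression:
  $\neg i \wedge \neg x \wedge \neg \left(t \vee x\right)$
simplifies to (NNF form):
$\neg i \wedge \neg t \wedge \neg x$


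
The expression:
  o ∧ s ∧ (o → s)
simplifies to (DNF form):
o ∧ s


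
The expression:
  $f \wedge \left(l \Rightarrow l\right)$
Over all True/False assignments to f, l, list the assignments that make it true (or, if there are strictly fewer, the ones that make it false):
is true only for:
  f=True, l=False;
  f=True, l=True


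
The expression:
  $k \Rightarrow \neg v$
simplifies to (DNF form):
$\neg k \vee \neg v$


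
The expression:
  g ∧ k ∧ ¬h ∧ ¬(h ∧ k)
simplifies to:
g ∧ k ∧ ¬h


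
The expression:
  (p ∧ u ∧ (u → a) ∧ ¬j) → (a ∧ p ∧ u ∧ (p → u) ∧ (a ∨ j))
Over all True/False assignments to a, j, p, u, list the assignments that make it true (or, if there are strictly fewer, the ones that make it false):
is always true.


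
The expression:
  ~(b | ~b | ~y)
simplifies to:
False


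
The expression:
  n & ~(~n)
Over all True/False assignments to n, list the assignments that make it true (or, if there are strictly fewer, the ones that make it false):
is true only for:
  n=True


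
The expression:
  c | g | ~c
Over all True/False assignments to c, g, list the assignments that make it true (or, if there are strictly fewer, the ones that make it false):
is always true.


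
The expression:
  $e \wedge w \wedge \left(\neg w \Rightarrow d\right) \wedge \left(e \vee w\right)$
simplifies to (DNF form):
$e \wedge w$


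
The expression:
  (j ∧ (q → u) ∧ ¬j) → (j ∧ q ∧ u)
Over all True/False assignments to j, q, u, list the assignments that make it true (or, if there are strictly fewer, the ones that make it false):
is always true.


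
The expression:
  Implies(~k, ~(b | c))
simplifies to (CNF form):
(k | ~b) & (k | ~c)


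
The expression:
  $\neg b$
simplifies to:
$\neg b$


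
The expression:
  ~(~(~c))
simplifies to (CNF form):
~c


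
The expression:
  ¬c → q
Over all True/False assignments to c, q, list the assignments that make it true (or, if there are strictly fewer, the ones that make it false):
is false only for:
  c=False, q=False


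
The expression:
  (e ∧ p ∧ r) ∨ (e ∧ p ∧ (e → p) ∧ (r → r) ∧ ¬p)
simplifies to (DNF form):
e ∧ p ∧ r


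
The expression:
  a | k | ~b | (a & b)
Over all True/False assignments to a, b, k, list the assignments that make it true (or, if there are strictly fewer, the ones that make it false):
is false only for:
  a=False, b=True, k=False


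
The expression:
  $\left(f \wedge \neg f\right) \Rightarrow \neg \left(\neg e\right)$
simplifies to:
$\text{True}$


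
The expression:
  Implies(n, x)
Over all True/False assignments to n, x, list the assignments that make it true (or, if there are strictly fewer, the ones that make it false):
is false only for:
  n=True, x=False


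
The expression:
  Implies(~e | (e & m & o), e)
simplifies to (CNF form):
e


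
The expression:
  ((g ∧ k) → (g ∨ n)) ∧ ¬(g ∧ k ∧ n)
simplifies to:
¬g ∨ ¬k ∨ ¬n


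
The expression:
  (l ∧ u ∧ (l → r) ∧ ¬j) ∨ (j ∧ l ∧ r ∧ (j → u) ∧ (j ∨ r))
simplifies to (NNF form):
l ∧ r ∧ u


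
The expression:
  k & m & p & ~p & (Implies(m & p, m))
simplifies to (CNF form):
False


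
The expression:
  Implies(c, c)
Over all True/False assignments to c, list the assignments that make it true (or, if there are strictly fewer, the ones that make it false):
is always true.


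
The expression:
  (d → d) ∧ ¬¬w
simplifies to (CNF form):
w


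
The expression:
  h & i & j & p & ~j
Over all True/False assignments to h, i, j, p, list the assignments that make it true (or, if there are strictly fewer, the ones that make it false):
is never true.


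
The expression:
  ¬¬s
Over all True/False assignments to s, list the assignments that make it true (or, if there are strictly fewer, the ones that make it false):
is true only for:
  s=True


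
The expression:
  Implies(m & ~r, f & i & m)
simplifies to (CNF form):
(f | r | ~m) & (i | r | ~m)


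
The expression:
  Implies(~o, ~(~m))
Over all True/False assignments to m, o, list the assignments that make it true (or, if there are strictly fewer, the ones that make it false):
is false only for:
  m=False, o=False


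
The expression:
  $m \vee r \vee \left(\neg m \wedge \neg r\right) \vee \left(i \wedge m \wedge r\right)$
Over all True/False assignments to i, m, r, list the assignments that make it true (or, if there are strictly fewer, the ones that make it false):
is always true.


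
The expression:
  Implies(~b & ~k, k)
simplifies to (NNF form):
b | k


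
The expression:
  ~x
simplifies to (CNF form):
~x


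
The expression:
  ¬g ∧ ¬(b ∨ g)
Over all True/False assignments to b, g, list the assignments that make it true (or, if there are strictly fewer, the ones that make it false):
is true only for:
  b=False, g=False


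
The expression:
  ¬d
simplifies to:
¬d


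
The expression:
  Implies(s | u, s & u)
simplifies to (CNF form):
(s | ~u) & (u | ~s)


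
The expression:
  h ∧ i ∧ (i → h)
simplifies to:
h ∧ i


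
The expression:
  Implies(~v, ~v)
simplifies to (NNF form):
True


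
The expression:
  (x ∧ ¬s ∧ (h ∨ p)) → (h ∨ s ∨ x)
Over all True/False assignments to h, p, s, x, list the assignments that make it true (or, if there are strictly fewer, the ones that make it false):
is always true.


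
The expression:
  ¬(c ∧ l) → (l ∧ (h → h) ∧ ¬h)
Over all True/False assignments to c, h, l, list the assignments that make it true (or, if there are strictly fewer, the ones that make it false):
is true only for:
  c=False, h=False, l=True;
  c=True, h=False, l=True;
  c=True, h=True, l=True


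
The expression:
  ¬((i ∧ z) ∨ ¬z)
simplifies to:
z ∧ ¬i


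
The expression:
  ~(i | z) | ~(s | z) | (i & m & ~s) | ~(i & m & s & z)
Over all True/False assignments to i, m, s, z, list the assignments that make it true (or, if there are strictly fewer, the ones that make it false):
is false only for:
  i=True, m=True, s=True, z=True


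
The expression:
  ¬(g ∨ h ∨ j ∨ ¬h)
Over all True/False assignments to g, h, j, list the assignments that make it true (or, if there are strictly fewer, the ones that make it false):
is never true.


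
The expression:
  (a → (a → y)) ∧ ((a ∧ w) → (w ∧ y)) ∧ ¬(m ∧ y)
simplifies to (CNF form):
(y ∨ ¬a) ∧ (¬m ∨ ¬y)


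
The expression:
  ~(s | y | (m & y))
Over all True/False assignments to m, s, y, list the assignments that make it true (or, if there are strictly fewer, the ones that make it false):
is true only for:
  m=False, s=False, y=False;
  m=True, s=False, y=False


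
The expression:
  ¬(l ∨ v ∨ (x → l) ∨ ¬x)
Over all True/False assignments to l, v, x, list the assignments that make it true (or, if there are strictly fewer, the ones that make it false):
is true only for:
  l=False, v=False, x=True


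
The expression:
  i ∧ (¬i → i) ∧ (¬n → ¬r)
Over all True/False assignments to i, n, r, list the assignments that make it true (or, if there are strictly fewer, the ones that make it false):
is true only for:
  i=True, n=False, r=False;
  i=True, n=True, r=False;
  i=True, n=True, r=True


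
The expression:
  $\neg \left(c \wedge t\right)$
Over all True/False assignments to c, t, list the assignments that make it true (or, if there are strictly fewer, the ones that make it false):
is false only for:
  c=True, t=True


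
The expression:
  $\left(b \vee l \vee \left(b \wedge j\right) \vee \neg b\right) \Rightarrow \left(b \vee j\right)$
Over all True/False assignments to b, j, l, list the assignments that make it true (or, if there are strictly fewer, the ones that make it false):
is false only for:
  b=False, j=False, l=False;
  b=False, j=False, l=True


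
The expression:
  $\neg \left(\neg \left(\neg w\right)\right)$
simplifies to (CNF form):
$\neg w$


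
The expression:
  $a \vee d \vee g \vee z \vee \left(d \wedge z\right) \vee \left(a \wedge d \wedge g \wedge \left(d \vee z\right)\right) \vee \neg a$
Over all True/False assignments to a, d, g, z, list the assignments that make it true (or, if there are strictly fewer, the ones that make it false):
is always true.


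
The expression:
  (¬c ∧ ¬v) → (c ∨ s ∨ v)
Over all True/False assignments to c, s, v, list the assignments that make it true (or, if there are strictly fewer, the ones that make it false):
is false only for:
  c=False, s=False, v=False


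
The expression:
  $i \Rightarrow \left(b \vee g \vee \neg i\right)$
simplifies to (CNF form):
$b \vee g \vee \neg i$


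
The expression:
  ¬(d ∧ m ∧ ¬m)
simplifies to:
True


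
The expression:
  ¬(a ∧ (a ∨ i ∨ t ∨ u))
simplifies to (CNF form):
¬a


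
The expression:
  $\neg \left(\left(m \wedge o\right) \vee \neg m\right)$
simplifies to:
$m \wedge \neg o$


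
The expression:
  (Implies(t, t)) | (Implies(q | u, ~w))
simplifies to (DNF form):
True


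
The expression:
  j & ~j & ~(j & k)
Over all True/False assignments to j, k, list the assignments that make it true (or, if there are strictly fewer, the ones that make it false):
is never true.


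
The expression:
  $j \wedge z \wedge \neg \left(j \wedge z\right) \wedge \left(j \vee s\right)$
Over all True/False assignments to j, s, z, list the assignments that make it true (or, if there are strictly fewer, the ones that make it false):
is never true.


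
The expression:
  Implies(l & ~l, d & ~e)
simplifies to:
True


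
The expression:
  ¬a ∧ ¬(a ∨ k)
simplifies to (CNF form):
¬a ∧ ¬k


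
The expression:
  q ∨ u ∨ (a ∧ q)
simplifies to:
q ∨ u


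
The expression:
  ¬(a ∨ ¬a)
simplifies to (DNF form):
False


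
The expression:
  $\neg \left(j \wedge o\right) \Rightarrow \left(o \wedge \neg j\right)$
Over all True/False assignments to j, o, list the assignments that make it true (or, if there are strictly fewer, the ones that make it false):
is true only for:
  j=False, o=True;
  j=True, o=True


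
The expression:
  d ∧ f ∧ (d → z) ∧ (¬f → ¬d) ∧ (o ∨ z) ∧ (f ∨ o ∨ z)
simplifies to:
d ∧ f ∧ z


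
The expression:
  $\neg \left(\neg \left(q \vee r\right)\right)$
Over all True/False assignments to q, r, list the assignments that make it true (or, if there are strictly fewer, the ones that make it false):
is false only for:
  q=False, r=False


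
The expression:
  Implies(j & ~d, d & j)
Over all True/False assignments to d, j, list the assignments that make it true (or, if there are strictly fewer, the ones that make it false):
is false only for:
  d=False, j=True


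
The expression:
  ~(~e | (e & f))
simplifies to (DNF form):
e & ~f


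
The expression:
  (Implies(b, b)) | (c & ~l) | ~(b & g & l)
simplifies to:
True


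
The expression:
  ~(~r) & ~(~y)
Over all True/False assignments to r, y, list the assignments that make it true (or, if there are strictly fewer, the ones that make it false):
is true only for:
  r=True, y=True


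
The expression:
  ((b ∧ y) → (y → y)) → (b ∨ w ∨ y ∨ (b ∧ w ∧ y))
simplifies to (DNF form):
b ∨ w ∨ y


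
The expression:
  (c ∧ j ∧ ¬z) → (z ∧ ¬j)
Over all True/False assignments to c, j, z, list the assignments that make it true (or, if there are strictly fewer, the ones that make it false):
is false only for:
  c=True, j=True, z=False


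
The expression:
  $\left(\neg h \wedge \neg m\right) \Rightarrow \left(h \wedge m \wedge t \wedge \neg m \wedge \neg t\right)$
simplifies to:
$h \vee m$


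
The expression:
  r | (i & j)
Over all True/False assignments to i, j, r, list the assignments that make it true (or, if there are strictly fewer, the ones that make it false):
is false only for:
  i=False, j=False, r=False;
  i=False, j=True, r=False;
  i=True, j=False, r=False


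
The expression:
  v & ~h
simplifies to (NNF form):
v & ~h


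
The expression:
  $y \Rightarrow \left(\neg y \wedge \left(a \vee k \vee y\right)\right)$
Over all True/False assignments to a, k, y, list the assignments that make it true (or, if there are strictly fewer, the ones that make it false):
is true only for:
  a=False, k=False, y=False;
  a=False, k=True, y=False;
  a=True, k=False, y=False;
  a=True, k=True, y=False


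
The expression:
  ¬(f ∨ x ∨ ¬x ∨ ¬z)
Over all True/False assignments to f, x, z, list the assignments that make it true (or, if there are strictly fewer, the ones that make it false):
is never true.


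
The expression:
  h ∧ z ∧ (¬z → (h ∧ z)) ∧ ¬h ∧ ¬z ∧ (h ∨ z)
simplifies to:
False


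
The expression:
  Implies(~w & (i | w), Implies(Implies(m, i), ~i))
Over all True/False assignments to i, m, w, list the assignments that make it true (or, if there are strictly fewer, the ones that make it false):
is false only for:
  i=True, m=False, w=False;
  i=True, m=True, w=False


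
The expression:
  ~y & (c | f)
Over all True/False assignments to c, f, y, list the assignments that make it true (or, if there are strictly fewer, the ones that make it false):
is true only for:
  c=False, f=True, y=False;
  c=True, f=False, y=False;
  c=True, f=True, y=False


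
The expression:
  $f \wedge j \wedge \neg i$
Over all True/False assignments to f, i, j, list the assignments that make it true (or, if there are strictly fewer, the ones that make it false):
is true only for:
  f=True, i=False, j=True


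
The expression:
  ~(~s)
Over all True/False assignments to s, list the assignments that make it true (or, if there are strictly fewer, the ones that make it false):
is true only for:
  s=True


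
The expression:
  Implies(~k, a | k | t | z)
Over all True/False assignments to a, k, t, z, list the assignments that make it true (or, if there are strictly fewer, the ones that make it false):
is false only for:
  a=False, k=False, t=False, z=False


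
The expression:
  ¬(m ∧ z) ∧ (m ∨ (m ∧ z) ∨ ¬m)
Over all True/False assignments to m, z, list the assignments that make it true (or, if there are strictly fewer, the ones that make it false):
is false only for:
  m=True, z=True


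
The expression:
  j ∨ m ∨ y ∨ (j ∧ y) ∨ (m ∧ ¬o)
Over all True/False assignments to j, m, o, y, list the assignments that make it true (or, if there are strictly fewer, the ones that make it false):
is false only for:
  j=False, m=False, o=False, y=False;
  j=False, m=False, o=True, y=False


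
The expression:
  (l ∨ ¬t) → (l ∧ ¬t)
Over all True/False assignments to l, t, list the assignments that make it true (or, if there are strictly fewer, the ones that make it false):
is true only for:
  l=False, t=True;
  l=True, t=False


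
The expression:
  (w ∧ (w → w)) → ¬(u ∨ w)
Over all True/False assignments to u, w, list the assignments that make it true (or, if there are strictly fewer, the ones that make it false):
is true only for:
  u=False, w=False;
  u=True, w=False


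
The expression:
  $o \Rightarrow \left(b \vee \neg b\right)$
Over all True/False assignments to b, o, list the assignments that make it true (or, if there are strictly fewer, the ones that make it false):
is always true.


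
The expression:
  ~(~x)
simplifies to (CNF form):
x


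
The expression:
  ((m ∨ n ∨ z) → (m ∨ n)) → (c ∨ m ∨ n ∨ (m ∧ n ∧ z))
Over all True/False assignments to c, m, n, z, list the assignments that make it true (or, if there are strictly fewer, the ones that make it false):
is false only for:
  c=False, m=False, n=False, z=False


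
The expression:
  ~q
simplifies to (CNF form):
~q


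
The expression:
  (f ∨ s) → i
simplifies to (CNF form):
(i ∨ ¬f) ∧ (i ∨ ¬s)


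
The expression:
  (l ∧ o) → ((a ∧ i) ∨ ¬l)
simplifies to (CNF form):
(a ∨ ¬l ∨ ¬o) ∧ (i ∨ ¬l ∨ ¬o)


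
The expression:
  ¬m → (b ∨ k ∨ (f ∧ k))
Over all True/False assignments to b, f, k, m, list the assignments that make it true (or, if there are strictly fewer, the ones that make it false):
is false only for:
  b=False, f=False, k=False, m=False;
  b=False, f=True, k=False, m=False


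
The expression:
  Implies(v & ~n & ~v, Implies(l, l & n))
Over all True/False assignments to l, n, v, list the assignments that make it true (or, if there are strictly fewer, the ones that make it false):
is always true.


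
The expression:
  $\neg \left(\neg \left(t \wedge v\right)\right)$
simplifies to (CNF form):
$t \wedge v$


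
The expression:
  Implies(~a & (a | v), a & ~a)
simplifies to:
a | ~v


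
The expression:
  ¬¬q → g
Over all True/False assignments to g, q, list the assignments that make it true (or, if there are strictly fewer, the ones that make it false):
is false only for:
  g=False, q=True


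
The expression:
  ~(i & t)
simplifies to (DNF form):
~i | ~t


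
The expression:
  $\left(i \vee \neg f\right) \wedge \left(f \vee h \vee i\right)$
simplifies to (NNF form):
$i \vee \left(h \wedge \neg f\right)$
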